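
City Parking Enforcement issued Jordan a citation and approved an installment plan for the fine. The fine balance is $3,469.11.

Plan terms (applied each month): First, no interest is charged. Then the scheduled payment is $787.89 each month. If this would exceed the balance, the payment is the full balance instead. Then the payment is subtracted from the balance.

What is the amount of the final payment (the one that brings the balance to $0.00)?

Month 1: $3,469.11 − $787.89 → $2,681.22
Month 2: $2,681.22 − $787.89 → $1,893.33
Month 3: $1,893.33 − $787.89 → $1,105.44
Month 4: $1,105.44 − $787.89 → $317.55
Month 5: $317.55 − $317.55 → $0.00

$317.55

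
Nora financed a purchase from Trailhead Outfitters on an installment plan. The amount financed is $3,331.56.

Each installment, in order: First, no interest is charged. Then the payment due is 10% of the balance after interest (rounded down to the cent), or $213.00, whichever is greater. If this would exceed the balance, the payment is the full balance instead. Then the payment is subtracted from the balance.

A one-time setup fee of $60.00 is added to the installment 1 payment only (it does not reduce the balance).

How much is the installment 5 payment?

Installment 1: opening $3,331.56; payment $333.15 (+ $60.00 fee); balance $2,998.41
Installment 2: opening $2,998.41; payment $299.84; balance $2,698.57
Installment 3: opening $2,698.57; payment $269.85; balance $2,428.72
Installment 4: opening $2,428.72; payment $242.87; balance $2,185.85
Installment 5: opening $2,185.85; payment $218.58; balance $1,967.27

$218.58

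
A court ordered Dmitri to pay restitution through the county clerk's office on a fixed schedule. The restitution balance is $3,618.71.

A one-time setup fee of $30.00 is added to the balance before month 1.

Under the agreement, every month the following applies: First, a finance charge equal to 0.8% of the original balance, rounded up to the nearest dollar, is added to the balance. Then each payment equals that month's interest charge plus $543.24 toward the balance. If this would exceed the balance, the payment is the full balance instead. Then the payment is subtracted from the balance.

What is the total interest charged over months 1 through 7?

$203.00

Month 1: opening $3,648.71; interest $29.00 → $3,677.71; payment $572.24; balance $3,105.47
Month 2: opening $3,105.47; interest $29.00 → $3,134.47; payment $572.24; balance $2,562.23
Month 3: opening $2,562.23; interest $29.00 → $2,591.23; payment $572.24; balance $2,018.99
Month 4: opening $2,018.99; interest $29.00 → $2,047.99; payment $572.24; balance $1,475.75
Month 5: opening $1,475.75; interest $29.00 → $1,504.75; payment $572.24; balance $932.51
Month 6: opening $932.51; interest $29.00 → $961.51; payment $572.24; balance $389.27
Month 7: opening $389.27; interest $29.00 → $418.27; payment $418.27; balance $0.00
Total interest: $29.00 + $29.00 + $29.00 + $29.00 + $29.00 + $29.00 + $29.00 = $203.00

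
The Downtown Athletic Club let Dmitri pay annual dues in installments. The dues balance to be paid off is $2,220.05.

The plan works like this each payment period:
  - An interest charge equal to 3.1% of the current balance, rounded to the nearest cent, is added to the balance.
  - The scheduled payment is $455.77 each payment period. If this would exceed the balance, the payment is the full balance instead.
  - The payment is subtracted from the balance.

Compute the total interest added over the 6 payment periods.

# | Opening | Interest | Payment | End bal
1 | $2,220.05 | $68.82 | $455.77 | $1,833.10
2 | $1,833.10 | $56.83 | $455.77 | $1,434.16
3 | $1,434.16 | $44.46 | $455.77 | $1,022.85
4 | $1,022.85 | $31.71 | $455.77 | $598.79
5 | $598.79 | $18.56 | $455.77 | $161.58
6 | $161.58 | $5.01 | $166.59 | $0.00
Total interest: $68.82 + $56.83 + $44.46 + $31.71 + $18.56 + $5.01 = $225.39

$225.39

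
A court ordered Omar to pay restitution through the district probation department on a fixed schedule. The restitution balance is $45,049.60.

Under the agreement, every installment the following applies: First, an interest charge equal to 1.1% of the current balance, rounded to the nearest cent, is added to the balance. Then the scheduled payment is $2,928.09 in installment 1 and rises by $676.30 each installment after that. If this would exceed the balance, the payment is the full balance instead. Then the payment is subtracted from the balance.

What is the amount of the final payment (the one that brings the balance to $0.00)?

$5,524.65

Installment 1: opening $45,049.60; interest $495.55 → $45,545.15; payment $2,928.09; balance $42,617.06
Installment 2: opening $42,617.06; interest $468.79 → $43,085.85; payment $3,604.39; balance $39,481.46
Installment 3: opening $39,481.46; interest $434.30 → $39,915.76; payment $4,280.69; balance $35,635.07
Installment 4: opening $35,635.07; interest $391.99 → $36,027.06; payment $4,956.99; balance $31,070.07
Installment 5: opening $31,070.07; interest $341.77 → $31,411.84; payment $5,633.29; balance $25,778.55
Installment 6: opening $25,778.55; interest $283.56 → $26,062.11; payment $6,309.59; balance $19,752.52
Installment 7: opening $19,752.52; interest $217.28 → $19,969.80; payment $6,985.89; balance $12,983.91
Installment 8: opening $12,983.91; interest $142.82 → $13,126.73; payment $7,662.19; balance $5,464.54
Installment 9: opening $5,464.54; interest $60.11 → $5,524.65; payment $5,524.65; balance $0.00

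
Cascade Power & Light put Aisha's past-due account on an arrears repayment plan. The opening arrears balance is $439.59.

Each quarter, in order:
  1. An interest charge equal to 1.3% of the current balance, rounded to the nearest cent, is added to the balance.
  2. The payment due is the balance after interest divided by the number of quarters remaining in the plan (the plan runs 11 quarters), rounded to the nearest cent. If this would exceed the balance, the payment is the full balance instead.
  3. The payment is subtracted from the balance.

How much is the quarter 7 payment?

$43.75

Quarter 1: opening $439.59; interest $5.71 → $445.30; payment $40.48; balance $404.82
Quarter 2: opening $404.82; interest $5.26 → $410.08; payment $41.01; balance $369.07
Quarter 3: opening $369.07; interest $4.80 → $373.87; payment $41.54; balance $332.33
Quarter 4: opening $332.33; interest $4.32 → $336.65; payment $42.08; balance $294.57
Quarter 5: opening $294.57; interest $3.83 → $298.40; payment $42.63; balance $255.77
Quarter 6: opening $255.77; interest $3.33 → $259.10; payment $43.18; balance $215.92
Quarter 7: opening $215.92; interest $2.81 → $218.73; payment $43.75; balance $174.98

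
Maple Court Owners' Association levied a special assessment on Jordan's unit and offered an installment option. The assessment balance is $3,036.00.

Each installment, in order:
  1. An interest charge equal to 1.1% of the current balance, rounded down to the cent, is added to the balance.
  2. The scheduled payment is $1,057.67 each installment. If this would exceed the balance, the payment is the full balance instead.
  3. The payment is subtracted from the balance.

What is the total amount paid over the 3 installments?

Installment 1: opening $3,036.00; interest $33.39 → $3,069.39; payment $1,057.67; balance $2,011.72
Installment 2: opening $2,011.72; interest $22.12 → $2,033.84; payment $1,057.67; balance $976.17
Installment 3: opening $976.17; interest $10.73 → $986.90; payment $986.90; balance $0.00
Total paid: $3,102.24

$3,102.24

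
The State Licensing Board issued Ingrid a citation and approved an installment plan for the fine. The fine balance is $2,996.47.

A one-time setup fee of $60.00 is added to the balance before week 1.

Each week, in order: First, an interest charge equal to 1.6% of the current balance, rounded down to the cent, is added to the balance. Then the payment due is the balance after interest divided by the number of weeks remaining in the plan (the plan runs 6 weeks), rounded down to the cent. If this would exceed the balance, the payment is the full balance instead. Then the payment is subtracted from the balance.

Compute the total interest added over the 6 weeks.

$175.77

Week 1: opening $3,056.47; interest $48.90 → $3,105.37; payment $517.56; balance $2,587.81
Week 2: opening $2,587.81; interest $41.40 → $2,629.21; payment $525.84; balance $2,103.37
Week 3: opening $2,103.37; interest $33.65 → $2,137.02; payment $534.25; balance $1,602.77
Week 4: opening $1,602.77; interest $25.64 → $1,628.41; payment $542.80; balance $1,085.61
Week 5: opening $1,085.61; interest $17.36 → $1,102.97; payment $551.48; balance $551.49
Week 6: opening $551.49; interest $8.82 → $560.31; payment $560.31; balance $0.00
Total interest: $48.90 + $41.40 + $33.65 + $25.64 + $17.36 + $8.82 = $175.77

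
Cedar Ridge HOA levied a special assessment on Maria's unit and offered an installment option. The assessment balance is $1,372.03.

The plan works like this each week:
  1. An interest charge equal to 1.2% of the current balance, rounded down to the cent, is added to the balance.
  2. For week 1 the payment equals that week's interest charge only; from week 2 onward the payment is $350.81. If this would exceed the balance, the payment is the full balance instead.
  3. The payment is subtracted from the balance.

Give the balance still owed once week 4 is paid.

$356.90

Week 1: $1,372.03 +$16.46 interest = $1,388.49; pay $16.46 → $1,372.03
Week 2: $1,372.03 +$16.46 interest = $1,388.49; pay $350.81 → $1,037.68
Week 3: $1,037.68 +$12.45 interest = $1,050.13; pay $350.81 → $699.32
Week 4: $699.32 +$8.39 interest = $707.71; pay $350.81 → $356.90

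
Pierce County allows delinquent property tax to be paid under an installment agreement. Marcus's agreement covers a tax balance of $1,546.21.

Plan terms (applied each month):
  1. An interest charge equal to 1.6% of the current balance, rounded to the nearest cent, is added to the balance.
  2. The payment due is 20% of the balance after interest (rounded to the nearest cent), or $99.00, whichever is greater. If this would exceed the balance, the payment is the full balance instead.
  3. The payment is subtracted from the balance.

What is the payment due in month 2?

Month 1: $1,546.21 +$24.74 interest = $1,570.95; pay $314.19 → $1,256.76
Month 2: $1,256.76 +$20.11 interest = $1,276.87; pay $255.37 → $1,021.50

$255.37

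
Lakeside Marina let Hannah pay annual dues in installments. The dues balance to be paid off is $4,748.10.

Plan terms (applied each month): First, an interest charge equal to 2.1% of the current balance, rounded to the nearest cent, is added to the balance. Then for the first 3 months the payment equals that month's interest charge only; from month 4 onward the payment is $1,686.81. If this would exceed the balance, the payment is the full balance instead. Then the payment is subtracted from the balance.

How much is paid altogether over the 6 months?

Month 1: opening $4,748.10; interest $99.71 → $4,847.81; payment $99.71; balance $4,748.10
Month 2: opening $4,748.10; interest $99.71 → $4,847.81; payment $99.71; balance $4,748.10
Month 3: opening $4,748.10; interest $99.71 → $4,847.81; payment $99.71; balance $4,748.10
Month 4: opening $4,748.10; interest $99.71 → $4,847.81; payment $1,686.81; balance $3,161.00
Month 5: opening $3,161.00; interest $66.38 → $3,227.38; payment $1,686.81; balance $1,540.57
Month 6: opening $1,540.57; interest $32.35 → $1,572.92; payment $1,572.92; balance $0.00
Total paid: $5,245.67

$5,245.67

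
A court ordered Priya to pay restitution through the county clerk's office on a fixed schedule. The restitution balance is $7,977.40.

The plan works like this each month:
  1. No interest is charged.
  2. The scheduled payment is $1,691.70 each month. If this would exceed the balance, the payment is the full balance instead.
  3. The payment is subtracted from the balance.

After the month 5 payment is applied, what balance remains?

$0.00

# | Opening | Payment | End bal
1 | $7,977.40 | $1,691.70 | $6,285.70
2 | $6,285.70 | $1,691.70 | $4,594.00
3 | $4,594.00 | $1,691.70 | $2,902.30
4 | $2,902.30 | $1,691.70 | $1,210.60
5 | $1,210.60 | $1,210.60 | $0.00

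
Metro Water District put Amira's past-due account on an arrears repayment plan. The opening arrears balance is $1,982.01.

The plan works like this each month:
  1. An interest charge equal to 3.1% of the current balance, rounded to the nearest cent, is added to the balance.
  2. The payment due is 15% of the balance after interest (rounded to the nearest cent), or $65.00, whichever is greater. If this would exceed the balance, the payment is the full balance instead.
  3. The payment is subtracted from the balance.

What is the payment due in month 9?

$106.63

Month 1: opening $1,982.01; interest $61.44 → $2,043.45; payment $306.52; balance $1,736.93
Month 2: opening $1,736.93; interest $53.84 → $1,790.77; payment $268.62; balance $1,522.15
Month 3: opening $1,522.15; interest $47.19 → $1,569.34; payment $235.40; balance $1,333.94
Month 4: opening $1,333.94; interest $41.35 → $1,375.29; payment $206.29; balance $1,169.00
Month 5: opening $1,169.00; interest $36.24 → $1,205.24; payment $180.79; balance $1,024.45
Month 6: opening $1,024.45; interest $31.76 → $1,056.21; payment $158.43; balance $897.78
Month 7: opening $897.78; interest $27.83 → $925.61; payment $138.84; balance $786.77
Month 8: opening $786.77; interest $24.39 → $811.16; payment $121.67; balance $689.49
Month 9: opening $689.49; interest $21.37 → $710.86; payment $106.63; balance $604.23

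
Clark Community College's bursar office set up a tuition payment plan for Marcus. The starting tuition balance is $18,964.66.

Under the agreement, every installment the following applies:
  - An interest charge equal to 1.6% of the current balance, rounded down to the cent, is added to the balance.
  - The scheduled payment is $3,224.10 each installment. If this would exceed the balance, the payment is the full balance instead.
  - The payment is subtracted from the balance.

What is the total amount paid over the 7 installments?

Installment 1: opening $18,964.66; interest $303.43 → $19,268.09; payment $3,224.10; balance $16,043.99
Installment 2: opening $16,043.99; interest $256.70 → $16,300.69; payment $3,224.10; balance $13,076.59
Installment 3: opening $13,076.59; interest $209.22 → $13,285.81; payment $3,224.10; balance $10,061.71
Installment 4: opening $10,061.71; interest $160.98 → $10,222.69; payment $3,224.10; balance $6,998.59
Installment 5: opening $6,998.59; interest $111.97 → $7,110.56; payment $3,224.10; balance $3,886.46
Installment 6: opening $3,886.46; interest $62.18 → $3,948.64; payment $3,224.10; balance $724.54
Installment 7: opening $724.54; interest $11.59 → $736.13; payment $736.13; balance $0.00
Total paid: $20,080.73

$20,080.73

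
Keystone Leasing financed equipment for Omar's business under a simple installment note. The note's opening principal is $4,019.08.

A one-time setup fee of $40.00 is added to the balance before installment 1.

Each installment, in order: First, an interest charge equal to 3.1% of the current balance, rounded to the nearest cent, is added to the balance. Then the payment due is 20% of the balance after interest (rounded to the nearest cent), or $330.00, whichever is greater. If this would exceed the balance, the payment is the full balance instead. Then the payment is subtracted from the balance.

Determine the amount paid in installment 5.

$387.35

Installment 1: $4,059.08 +$125.83 interest = $4,184.91; pay $836.98 → $3,347.93
Installment 2: $3,347.93 +$103.79 interest = $3,451.72; pay $690.34 → $2,761.38
Installment 3: $2,761.38 +$85.60 interest = $2,846.98; pay $569.40 → $2,277.58
Installment 4: $2,277.58 +$70.60 interest = $2,348.18; pay $469.64 → $1,878.54
Installment 5: $1,878.54 +$58.23 interest = $1,936.77; pay $387.35 → $1,549.42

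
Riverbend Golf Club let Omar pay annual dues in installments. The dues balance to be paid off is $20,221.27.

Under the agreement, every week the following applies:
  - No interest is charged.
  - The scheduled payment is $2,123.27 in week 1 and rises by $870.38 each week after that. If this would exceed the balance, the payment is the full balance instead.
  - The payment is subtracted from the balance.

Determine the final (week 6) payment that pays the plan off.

# | Opening | Payment | End bal
1 | $20,221.27 | $2,123.27 | $18,098.00
2 | $18,098.00 | $2,993.65 | $15,104.35
3 | $15,104.35 | $3,864.03 | $11,240.32
4 | $11,240.32 | $4,734.41 | $6,505.91
5 | $6,505.91 | $5,604.79 | $901.12
6 | $901.12 | $901.12 | $0.00

$901.12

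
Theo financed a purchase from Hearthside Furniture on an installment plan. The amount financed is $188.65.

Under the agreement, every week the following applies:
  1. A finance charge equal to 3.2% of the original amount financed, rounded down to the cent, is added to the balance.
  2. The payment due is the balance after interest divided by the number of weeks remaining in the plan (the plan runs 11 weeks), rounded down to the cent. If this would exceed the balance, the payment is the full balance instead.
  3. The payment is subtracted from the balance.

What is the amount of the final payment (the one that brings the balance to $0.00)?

Week 1: opening $188.65; interest $6.03 → $194.68; payment $17.69; balance $176.99
Week 2: opening $176.99; interest $6.03 → $183.02; payment $18.30; balance $164.72
Week 3: opening $164.72; interest $6.03 → $170.75; payment $18.97; balance $151.78
Week 4: opening $151.78; interest $6.03 → $157.81; payment $19.72; balance $138.09
Week 5: opening $138.09; interest $6.03 → $144.12; payment $20.58; balance $123.54
Week 6: opening $123.54; interest $6.03 → $129.57; payment $21.59; balance $107.98
Week 7: opening $107.98; interest $6.03 → $114.01; payment $22.80; balance $91.21
Week 8: opening $91.21; interest $6.03 → $97.24; payment $24.31; balance $72.93
Week 9: opening $72.93; interest $6.03 → $78.96; payment $26.32; balance $52.64
Week 10: opening $52.64; interest $6.03 → $58.67; payment $29.33; balance $29.34
Week 11: opening $29.34; interest $6.03 → $35.37; payment $35.37; balance $0.00

$35.37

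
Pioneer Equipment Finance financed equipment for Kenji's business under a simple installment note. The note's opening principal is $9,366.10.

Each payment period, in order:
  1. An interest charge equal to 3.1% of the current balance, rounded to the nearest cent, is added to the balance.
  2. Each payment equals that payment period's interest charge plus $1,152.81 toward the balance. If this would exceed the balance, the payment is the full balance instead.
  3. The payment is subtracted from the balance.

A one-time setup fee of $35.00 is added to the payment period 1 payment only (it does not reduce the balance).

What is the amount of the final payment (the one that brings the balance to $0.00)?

$148.07

# | Opening | Interest | Payment | Fee | End bal
1 | $9,366.10 | $290.35 | $1,443.16 | $35.00 | $8,213.29
2 | $8,213.29 | $254.61 | $1,407.42 | — | $7,060.48
3 | $7,060.48 | $218.87 | $1,371.68 | — | $5,907.67
4 | $5,907.67 | $183.14 | $1,335.95 | — | $4,754.86
5 | $4,754.86 | $147.40 | $1,300.21 | — | $3,602.05
6 | $3,602.05 | $111.66 | $1,264.47 | — | $2,449.24
7 | $2,449.24 | $75.93 | $1,228.74 | — | $1,296.43
8 | $1,296.43 | $40.19 | $1,193.00 | — | $143.62
9 | $143.62 | $4.45 | $148.07 | — | $0.00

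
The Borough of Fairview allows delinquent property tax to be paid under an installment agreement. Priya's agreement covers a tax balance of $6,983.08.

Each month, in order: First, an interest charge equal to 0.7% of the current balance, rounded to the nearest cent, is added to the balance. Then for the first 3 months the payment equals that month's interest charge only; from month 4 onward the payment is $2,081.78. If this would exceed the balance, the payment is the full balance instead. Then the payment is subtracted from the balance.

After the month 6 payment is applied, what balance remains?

$841.59

Month 1: $6,983.08 +$48.88 interest = $7,031.96; pay $48.88 → $6,983.08
Month 2: $6,983.08 +$48.88 interest = $7,031.96; pay $48.88 → $6,983.08
Month 3: $6,983.08 +$48.88 interest = $7,031.96; pay $48.88 → $6,983.08
Month 4: $6,983.08 +$48.88 interest = $7,031.96; pay $2,081.78 → $4,950.18
Month 5: $4,950.18 +$34.65 interest = $4,984.83; pay $2,081.78 → $2,903.05
Month 6: $2,903.05 +$20.32 interest = $2,923.37; pay $2,081.78 → $841.59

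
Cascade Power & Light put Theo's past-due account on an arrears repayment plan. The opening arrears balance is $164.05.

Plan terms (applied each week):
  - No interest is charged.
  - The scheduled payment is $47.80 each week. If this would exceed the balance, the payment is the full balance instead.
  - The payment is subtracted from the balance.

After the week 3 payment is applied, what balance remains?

Week 1: opening $164.05; payment $47.80; balance $116.25
Week 2: opening $116.25; payment $47.80; balance $68.45
Week 3: opening $68.45; payment $47.80; balance $20.65

$20.65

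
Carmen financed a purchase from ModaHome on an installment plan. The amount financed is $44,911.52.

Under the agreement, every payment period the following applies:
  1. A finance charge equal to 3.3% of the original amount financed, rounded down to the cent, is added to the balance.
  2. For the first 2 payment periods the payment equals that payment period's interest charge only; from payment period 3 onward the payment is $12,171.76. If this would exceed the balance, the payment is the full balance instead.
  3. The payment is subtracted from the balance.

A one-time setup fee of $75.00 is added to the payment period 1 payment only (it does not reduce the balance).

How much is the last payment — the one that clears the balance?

$3,634.88

Payment period 1: $44,911.52 +$1,482.08 interest = $46,393.60; pay $1,482.08 (+ $75.00 fee) → $44,911.52
Payment period 2: $44,911.52 +$1,482.08 interest = $46,393.60; pay $1,482.08 → $44,911.52
Payment period 3: $44,911.52 +$1,482.08 interest = $46,393.60; pay $12,171.76 → $34,221.84
Payment period 4: $34,221.84 +$1,482.08 interest = $35,703.92; pay $12,171.76 → $23,532.16
Payment period 5: $23,532.16 +$1,482.08 interest = $25,014.24; pay $12,171.76 → $12,842.48
Payment period 6: $12,842.48 +$1,482.08 interest = $14,324.56; pay $12,171.76 → $2,152.80
Payment period 7: $2,152.80 +$1,482.08 interest = $3,634.88; pay $3,634.88 → $0.00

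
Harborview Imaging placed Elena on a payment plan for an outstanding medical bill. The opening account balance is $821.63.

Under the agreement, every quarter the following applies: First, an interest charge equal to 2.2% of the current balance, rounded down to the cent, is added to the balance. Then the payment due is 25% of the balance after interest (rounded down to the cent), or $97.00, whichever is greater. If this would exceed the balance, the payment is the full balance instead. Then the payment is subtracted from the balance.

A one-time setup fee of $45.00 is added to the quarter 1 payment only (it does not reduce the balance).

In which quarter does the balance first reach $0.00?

8

Quarter 1: opening $821.63; interest $18.07 → $839.70; payment $209.92 (+ $45.00 fee); balance $629.78
Quarter 2: opening $629.78; interest $13.85 → $643.63; payment $160.90; balance $482.73
Quarter 3: opening $482.73; interest $10.62 → $493.35; payment $123.33; balance $370.02
Quarter 4: opening $370.02; interest $8.14 → $378.16; payment $97.00; balance $281.16
Quarter 5: opening $281.16; interest $6.18 → $287.34; payment $97.00; balance $190.34
Quarter 6: opening $190.34; interest $4.18 → $194.52; payment $97.00; balance $97.52
Quarter 7: opening $97.52; interest $2.14 → $99.66; payment $97.00; balance $2.66
Quarter 8: opening $2.66; interest $0.05 → $2.71; payment $2.71; balance $0.00
Balance reaches $0.00 in quarter 8.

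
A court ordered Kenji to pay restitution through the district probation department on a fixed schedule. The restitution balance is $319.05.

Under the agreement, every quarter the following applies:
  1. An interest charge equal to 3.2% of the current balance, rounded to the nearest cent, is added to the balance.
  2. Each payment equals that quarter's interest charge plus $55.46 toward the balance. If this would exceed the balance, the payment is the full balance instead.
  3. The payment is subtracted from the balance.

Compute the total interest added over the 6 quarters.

$34.64

Quarter 1: $319.05 +$10.21 interest = $329.26; pay $65.67 → $263.59
Quarter 2: $263.59 +$8.43 interest = $272.02; pay $63.89 → $208.13
Quarter 3: $208.13 +$6.66 interest = $214.79; pay $62.12 → $152.67
Quarter 4: $152.67 +$4.89 interest = $157.56; pay $60.35 → $97.21
Quarter 5: $97.21 +$3.11 interest = $100.32; pay $58.57 → $41.75
Quarter 6: $41.75 +$1.34 interest = $43.09; pay $43.09 → $0.00
Total interest: $10.21 + $8.43 + $6.66 + $4.89 + $3.11 + $1.34 = $34.64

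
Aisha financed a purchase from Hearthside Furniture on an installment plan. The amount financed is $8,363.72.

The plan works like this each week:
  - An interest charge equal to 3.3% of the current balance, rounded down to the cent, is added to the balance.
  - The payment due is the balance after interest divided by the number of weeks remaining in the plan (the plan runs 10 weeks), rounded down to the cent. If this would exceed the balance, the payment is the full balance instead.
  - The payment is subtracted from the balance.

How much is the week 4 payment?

Week 1: $8,363.72 +$276.00 interest = $8,639.72; pay $863.97 → $7,775.75
Week 2: $7,775.75 +$256.59 interest = $8,032.34; pay $892.48 → $7,139.86
Week 3: $7,139.86 +$235.61 interest = $7,375.47; pay $921.93 → $6,453.54
Week 4: $6,453.54 +$212.96 interest = $6,666.50; pay $952.35 → $5,714.15

$952.35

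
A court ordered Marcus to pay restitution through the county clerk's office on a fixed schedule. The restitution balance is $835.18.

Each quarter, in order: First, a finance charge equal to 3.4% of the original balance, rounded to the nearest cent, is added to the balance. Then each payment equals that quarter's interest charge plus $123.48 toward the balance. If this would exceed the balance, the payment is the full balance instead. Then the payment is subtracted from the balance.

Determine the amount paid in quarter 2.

Quarter 1: opening $835.18; interest $28.40 → $863.58; payment $151.88; balance $711.70
Quarter 2: opening $711.70; interest $28.40 → $740.10; payment $151.88; balance $588.22

$151.88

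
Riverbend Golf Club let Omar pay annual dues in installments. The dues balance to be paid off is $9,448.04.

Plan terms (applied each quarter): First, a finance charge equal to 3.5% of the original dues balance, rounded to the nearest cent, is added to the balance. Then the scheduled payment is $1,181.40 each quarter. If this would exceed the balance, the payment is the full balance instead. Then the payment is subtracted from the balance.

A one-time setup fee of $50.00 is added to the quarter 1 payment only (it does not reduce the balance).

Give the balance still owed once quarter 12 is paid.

$0.00

Quarter 1: opening $9,448.04; interest $330.68 → $9,778.72; payment $1,181.40 (+ $50.00 fee); balance $8,597.32
Quarter 2: opening $8,597.32; interest $330.68 → $8,928.00; payment $1,181.40; balance $7,746.60
Quarter 3: opening $7,746.60; interest $330.68 → $8,077.28; payment $1,181.40; balance $6,895.88
Quarter 4: opening $6,895.88; interest $330.68 → $7,226.56; payment $1,181.40; balance $6,045.16
Quarter 5: opening $6,045.16; interest $330.68 → $6,375.84; payment $1,181.40; balance $5,194.44
Quarter 6: opening $5,194.44; interest $330.68 → $5,525.12; payment $1,181.40; balance $4,343.72
Quarter 7: opening $4,343.72; interest $330.68 → $4,674.40; payment $1,181.40; balance $3,493.00
Quarter 8: opening $3,493.00; interest $330.68 → $3,823.68; payment $1,181.40; balance $2,642.28
Quarter 9: opening $2,642.28; interest $330.68 → $2,972.96; payment $1,181.40; balance $1,791.56
Quarter 10: opening $1,791.56; interest $330.68 → $2,122.24; payment $1,181.40; balance $940.84
Quarter 11: opening $940.84; interest $330.68 → $1,271.52; payment $1,181.40; balance $90.12
Quarter 12: opening $90.12; interest $330.68 → $420.80; payment $420.80; balance $0.00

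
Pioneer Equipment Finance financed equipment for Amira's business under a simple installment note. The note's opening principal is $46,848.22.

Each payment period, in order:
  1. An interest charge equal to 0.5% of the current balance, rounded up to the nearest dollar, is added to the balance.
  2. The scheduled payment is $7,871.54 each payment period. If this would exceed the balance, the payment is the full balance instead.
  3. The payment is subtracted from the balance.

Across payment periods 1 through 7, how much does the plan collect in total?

$47,684.22

Payment period 1: $46,848.22 +$235.00 interest = $47,083.22; pay $7,871.54 → $39,211.68
Payment period 2: $39,211.68 +$197.00 interest = $39,408.68; pay $7,871.54 → $31,537.14
Payment period 3: $31,537.14 +$158.00 interest = $31,695.14; pay $7,871.54 → $23,823.60
Payment period 4: $23,823.60 +$120.00 interest = $23,943.60; pay $7,871.54 → $16,072.06
Payment period 5: $16,072.06 +$81.00 interest = $16,153.06; pay $7,871.54 → $8,281.52
Payment period 6: $8,281.52 +$42.00 interest = $8,323.52; pay $7,871.54 → $451.98
Payment period 7: $451.98 +$3.00 interest = $454.98; pay $454.98 → $0.00
Total paid: $47,684.22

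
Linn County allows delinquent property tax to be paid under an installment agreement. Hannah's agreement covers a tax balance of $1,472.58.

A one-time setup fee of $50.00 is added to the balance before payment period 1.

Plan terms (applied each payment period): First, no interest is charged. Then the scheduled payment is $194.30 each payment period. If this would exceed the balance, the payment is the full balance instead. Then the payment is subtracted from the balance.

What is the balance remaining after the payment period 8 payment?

$0.00

# | Opening | Payment | End bal
1 | $1,522.58 | $194.30 | $1,328.28
2 | $1,328.28 | $194.30 | $1,133.98
3 | $1,133.98 | $194.30 | $939.68
4 | $939.68 | $194.30 | $745.38
5 | $745.38 | $194.30 | $551.08
6 | $551.08 | $194.30 | $356.78
7 | $356.78 | $194.30 | $162.48
8 | $162.48 | $162.48 | $0.00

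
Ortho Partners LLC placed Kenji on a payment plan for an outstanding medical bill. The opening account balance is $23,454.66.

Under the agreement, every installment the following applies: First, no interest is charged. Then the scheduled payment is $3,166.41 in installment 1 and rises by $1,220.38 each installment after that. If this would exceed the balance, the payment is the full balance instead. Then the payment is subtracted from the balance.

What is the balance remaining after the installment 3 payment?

# | Opening | Payment | End bal
1 | $23,454.66 | $3,166.41 | $20,288.25
2 | $20,288.25 | $4,386.79 | $15,901.46
3 | $15,901.46 | $5,607.17 | $10,294.29

$10,294.29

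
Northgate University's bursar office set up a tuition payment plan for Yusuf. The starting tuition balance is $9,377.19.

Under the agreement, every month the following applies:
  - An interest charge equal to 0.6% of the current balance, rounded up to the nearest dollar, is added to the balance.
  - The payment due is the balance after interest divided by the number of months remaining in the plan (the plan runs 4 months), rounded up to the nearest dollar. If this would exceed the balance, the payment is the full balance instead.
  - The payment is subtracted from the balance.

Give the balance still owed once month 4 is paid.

$0.00

# | Opening | Interest | Payment | End bal
1 | $9,377.19 | $57.00 | $2,359.00 | $7,075.19
2 | $7,075.19 | $43.00 | $2,373.00 | $4,745.19
3 | $4,745.19 | $29.00 | $2,388.00 | $2,386.19
4 | $2,386.19 | $15.00 | $2,401.19 | $0.00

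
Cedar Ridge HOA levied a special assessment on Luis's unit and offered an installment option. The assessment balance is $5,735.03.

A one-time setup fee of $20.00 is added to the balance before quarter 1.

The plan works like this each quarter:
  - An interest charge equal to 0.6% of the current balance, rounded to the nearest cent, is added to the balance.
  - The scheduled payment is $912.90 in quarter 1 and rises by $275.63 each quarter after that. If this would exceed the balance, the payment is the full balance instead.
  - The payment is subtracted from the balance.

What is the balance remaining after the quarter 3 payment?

# | Opening | Interest | Payment | End bal
1 | $5,755.03 | $34.53 | $912.90 | $4,876.66
2 | $4,876.66 | $29.26 | $1,188.53 | $3,717.39
3 | $3,717.39 | $22.30 | $1,464.16 | $2,275.53

$2,275.53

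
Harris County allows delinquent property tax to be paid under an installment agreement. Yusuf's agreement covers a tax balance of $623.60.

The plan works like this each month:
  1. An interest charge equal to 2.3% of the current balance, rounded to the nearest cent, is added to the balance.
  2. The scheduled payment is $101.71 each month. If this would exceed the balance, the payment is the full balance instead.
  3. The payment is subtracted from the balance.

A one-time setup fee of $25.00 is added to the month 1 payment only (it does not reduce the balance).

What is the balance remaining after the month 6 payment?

$68.30

Month 1: $623.60 +$14.34 interest = $637.94; pay $101.71 (+ $25.00 fee) → $536.23
Month 2: $536.23 +$12.33 interest = $548.56; pay $101.71 → $446.85
Month 3: $446.85 +$10.28 interest = $457.13; pay $101.71 → $355.42
Month 4: $355.42 +$8.17 interest = $363.59; pay $101.71 → $261.88
Month 5: $261.88 +$6.02 interest = $267.90; pay $101.71 → $166.19
Month 6: $166.19 +$3.82 interest = $170.01; pay $101.71 → $68.30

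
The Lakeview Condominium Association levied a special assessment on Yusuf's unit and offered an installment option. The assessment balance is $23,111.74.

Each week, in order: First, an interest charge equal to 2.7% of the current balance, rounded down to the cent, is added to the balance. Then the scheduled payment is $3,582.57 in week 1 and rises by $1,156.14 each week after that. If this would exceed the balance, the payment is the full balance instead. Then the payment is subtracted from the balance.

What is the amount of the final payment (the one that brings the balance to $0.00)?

# | Opening | Interest | Payment | End bal
1 | $23,111.74 | $624.01 | $3,582.57 | $20,153.18
2 | $20,153.18 | $544.13 | $4,738.71 | $15,958.60
3 | $15,958.60 | $430.88 | $5,894.85 | $10,494.63
4 | $10,494.63 | $283.35 | $7,050.99 | $3,726.99
5 | $3,726.99 | $100.62 | $3,827.61 | $0.00

$3,827.61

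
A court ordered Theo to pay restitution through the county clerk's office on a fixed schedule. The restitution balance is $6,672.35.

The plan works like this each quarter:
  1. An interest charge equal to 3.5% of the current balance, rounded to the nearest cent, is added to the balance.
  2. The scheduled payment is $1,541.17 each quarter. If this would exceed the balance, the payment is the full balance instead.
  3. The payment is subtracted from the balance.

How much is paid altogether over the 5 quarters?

# | Opening | Interest | Payment | End bal
1 | $6,672.35 | $233.53 | $1,541.17 | $5,364.71
2 | $5,364.71 | $187.76 | $1,541.17 | $4,011.30
3 | $4,011.30 | $140.40 | $1,541.17 | $2,610.53
4 | $2,610.53 | $91.37 | $1,541.17 | $1,160.73
5 | $1,160.73 | $40.63 | $1,201.36 | $0.00
Total paid: $7,366.04

$7,366.04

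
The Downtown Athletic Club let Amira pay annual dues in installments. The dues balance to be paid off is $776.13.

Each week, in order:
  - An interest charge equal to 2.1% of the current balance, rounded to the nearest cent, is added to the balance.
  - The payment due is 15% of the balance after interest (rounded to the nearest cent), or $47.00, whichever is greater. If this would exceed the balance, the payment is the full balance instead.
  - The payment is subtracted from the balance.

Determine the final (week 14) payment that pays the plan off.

$29.35

Week 1: $776.13 +$16.30 interest = $792.43; pay $118.86 → $673.57
Week 2: $673.57 +$14.14 interest = $687.71; pay $103.16 → $584.55
Week 3: $584.55 +$12.28 interest = $596.83; pay $89.52 → $507.31
Week 4: $507.31 +$10.65 interest = $517.96; pay $77.69 → $440.27
Week 5: $440.27 +$9.25 interest = $449.52; pay $67.43 → $382.09
Week 6: $382.09 +$8.02 interest = $390.11; pay $58.52 → $331.59
Week 7: $331.59 +$6.96 interest = $338.55; pay $50.78 → $287.77
Week 8: $287.77 +$6.04 interest = $293.81; pay $47.00 → $246.81
Week 9: $246.81 +$5.18 interest = $251.99; pay $47.00 → $204.99
Week 10: $204.99 +$4.30 interest = $209.29; pay $47.00 → $162.29
Week 11: $162.29 +$3.41 interest = $165.70; pay $47.00 → $118.70
Week 12: $118.70 +$2.49 interest = $121.19; pay $47.00 → $74.19
Week 13: $74.19 +$1.56 interest = $75.75; pay $47.00 → $28.75
Week 14: $28.75 +$0.60 interest = $29.35; pay $29.35 → $0.00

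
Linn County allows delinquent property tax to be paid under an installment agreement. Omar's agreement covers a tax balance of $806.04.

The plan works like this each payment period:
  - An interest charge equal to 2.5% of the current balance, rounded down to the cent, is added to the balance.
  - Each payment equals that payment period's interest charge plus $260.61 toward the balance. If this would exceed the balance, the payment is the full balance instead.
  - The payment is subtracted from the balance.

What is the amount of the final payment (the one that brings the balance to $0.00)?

# | Opening | Interest | Payment | End bal
1 | $806.04 | $20.15 | $280.76 | $545.43
2 | $545.43 | $13.63 | $274.24 | $284.82
3 | $284.82 | $7.12 | $267.73 | $24.21
4 | $24.21 | $0.60 | $24.81 | $0.00

$24.81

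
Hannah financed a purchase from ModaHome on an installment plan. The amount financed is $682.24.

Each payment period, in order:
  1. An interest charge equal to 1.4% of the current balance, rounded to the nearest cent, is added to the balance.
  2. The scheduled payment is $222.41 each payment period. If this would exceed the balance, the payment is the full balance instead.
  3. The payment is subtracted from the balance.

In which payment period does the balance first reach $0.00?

4

# | Opening | Interest | Payment | End bal
1 | $682.24 | $9.55 | $222.41 | $469.38
2 | $469.38 | $6.57 | $222.41 | $253.54
3 | $253.54 | $3.55 | $222.41 | $34.68
4 | $34.68 | $0.49 | $35.17 | $0.00
Balance reaches $0.00 in payment period 4.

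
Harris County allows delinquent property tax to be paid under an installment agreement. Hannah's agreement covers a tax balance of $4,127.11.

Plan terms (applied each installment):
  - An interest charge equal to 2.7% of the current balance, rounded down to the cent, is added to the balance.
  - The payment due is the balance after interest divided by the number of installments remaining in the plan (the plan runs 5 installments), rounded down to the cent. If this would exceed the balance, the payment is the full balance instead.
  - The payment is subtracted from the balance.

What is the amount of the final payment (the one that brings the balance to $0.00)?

$943.04

Installment 1: $4,127.11 +$111.43 interest = $4,238.54; pay $847.70 → $3,390.84
Installment 2: $3,390.84 +$91.55 interest = $3,482.39; pay $870.59 → $2,611.80
Installment 3: $2,611.80 +$70.51 interest = $2,682.31; pay $894.10 → $1,788.21
Installment 4: $1,788.21 +$48.28 interest = $1,836.49; pay $918.24 → $918.25
Installment 5: $918.25 +$24.79 interest = $943.04; pay $943.04 → $0.00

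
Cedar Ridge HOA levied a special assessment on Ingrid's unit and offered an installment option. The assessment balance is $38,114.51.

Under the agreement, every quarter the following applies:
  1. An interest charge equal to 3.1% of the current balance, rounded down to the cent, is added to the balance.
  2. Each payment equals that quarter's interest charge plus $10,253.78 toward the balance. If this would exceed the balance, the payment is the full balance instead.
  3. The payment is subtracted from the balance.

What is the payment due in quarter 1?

$11,435.32

# | Opening | Interest | Payment | End bal
1 | $38,114.51 | $1,181.54 | $11,435.32 | $27,860.73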